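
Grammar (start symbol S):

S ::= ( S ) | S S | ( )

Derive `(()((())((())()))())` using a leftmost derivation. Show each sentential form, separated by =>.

S => (S)   [S ::= ( S )]
(S) => (SS)   [S ::= S S]
(SS) => (SSS)   [S ::= S S]
(SSS) => (()SS)   [S ::= ( )]
(()SS) => (()(S)S)   [S ::= ( S )]
(()(S)S) => (()(SS)S)   [S ::= S S]
(()(SS)S) => (()((S)S)S)   [S ::= ( S )]
(()((S)S)S) => (()((())S)S)   [S ::= ( )]
(()((())S)S) => (()((())(S))S)   [S ::= ( S )]
(()((())(S))S) => (()((())(SS))S)   [S ::= S S]
(()((())(SS))S) => (()((())((S)S))S)   [S ::= ( S )]
(()((())((S)S))S) => (()((())((())S))S)   [S ::= ( )]
(()((())((())S))S) => (()((())((())()))S)   [S ::= ( )]
(()((())((())()))S) => (()((())((())()))())   [S ::= ( )]

S => (S) => (SS) => (SSS) => (()SS) => (()(S)S) => (()(SS)S) => (()((S)S)S) => (()((())S)S) => (()((())(S))S) => (()((())(SS))S) => (()((())((S)S))S) => (()((())((())S))S) => (()((())((())()))S) => (()((())((())()))())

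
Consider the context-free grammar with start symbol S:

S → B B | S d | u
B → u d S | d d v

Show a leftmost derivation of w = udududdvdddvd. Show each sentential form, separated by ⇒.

S ⇒ Sd   [S → S d]
Sd ⇒ BBd   [S → B B]
BBd ⇒ udSBd   [B → u d S]
udSBd ⇒ udSdBd   [S → S d]
udSdBd ⇒ udBBdBd   [S → B B]
udBBdBd ⇒ ududSBdBd   [B → u d S]
ududSBdBd ⇒ ududuBdBd   [S → u]
ududuBdBd ⇒ udududdvdBd   [B → d d v]
udududdvdBd ⇒ udududdvdddvd   [B → d d v]

S ⇒ Sd ⇒ BBd ⇒ udSBd ⇒ udSdBd ⇒ udBBdBd ⇒ ududSBdBd ⇒ ududuBdBd ⇒ udududdvdBd ⇒ udududdvdddvd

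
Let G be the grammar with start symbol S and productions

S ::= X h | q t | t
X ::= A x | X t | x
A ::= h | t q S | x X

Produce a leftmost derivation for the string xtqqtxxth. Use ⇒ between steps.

S⇒Xh⇒Xth⇒Axth⇒xXxth⇒xAxxth⇒xtqSxxth⇒xtqqtxxth

S ⇒ Xh   [S ::= X h]
Xh ⇒ Xth   [X ::= X t]
Xth ⇒ Axth   [X ::= A x]
Axth ⇒ xXxth   [A ::= x X]
xXxth ⇒ xAxxth   [X ::= A x]
xAxxth ⇒ xtqSxxth   [A ::= t q S]
xtqSxxth ⇒ xtqqtxxth   [S ::= q t]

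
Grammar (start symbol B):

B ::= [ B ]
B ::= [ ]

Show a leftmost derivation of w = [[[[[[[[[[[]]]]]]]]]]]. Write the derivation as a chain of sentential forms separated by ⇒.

B ⇒ [B]   [B ::= [ B ]]
[B] ⇒ [[B]]   [B ::= [ B ]]
[[B]] ⇒ [[[B]]]   [B ::= [ B ]]
[[[B]]] ⇒ [[[[B]]]]   [B ::= [ B ]]
[[[[B]]]] ⇒ [[[[[B]]]]]   [B ::= [ B ]]
[[[[[B]]]]] ⇒ [[[[[[B]]]]]]   [B ::= [ B ]]
[[[[[[B]]]]]] ⇒ [[[[[[[B]]]]]]]   [B ::= [ B ]]
[[[[[[[B]]]]]]] ⇒ [[[[[[[[B]]]]]]]]   [B ::= [ B ]]
[[[[[[[[B]]]]]]]] ⇒ [[[[[[[[[B]]]]]]]]]   [B ::= [ B ]]
[[[[[[[[[B]]]]]]]]] ⇒ [[[[[[[[[[B]]]]]]]]]]   [B ::= [ B ]]
[[[[[[[[[[B]]]]]]]]]] ⇒ [[[[[[[[[[[]]]]]]]]]]]   [B ::= [ ]]

B ⇒ [B] ⇒ [[B]] ⇒ [[[B]]] ⇒ [[[[B]]]] ⇒ [[[[[B]]]]] ⇒ [[[[[[B]]]]]] ⇒ [[[[[[[B]]]]]]] ⇒ [[[[[[[[B]]]]]]]] ⇒ [[[[[[[[[B]]]]]]]]] ⇒ [[[[[[[[[[B]]]]]]]]]] ⇒ [[[[[[[[[[[]]]]]]]]]]]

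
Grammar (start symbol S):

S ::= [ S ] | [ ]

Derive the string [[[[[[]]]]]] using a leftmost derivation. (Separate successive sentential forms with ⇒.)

S ⇒ [S]   [S ::= [ S ]]
[S] ⇒ [[S]]   [S ::= [ S ]]
[[S]] ⇒ [[[S]]]   [S ::= [ S ]]
[[[S]]] ⇒ [[[[S]]]]   [S ::= [ S ]]
[[[[S]]]] ⇒ [[[[[S]]]]]   [S ::= [ S ]]
[[[[[S]]]]] ⇒ [[[[[[]]]]]]   [S ::= [ ]]

S ⇒ [S] ⇒ [[S]] ⇒ [[[S]]] ⇒ [[[[S]]]] ⇒ [[[[[S]]]]] ⇒ [[[[[[]]]]]]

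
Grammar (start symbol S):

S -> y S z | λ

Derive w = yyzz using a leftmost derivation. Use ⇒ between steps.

S ⇒ ySz ⇒ yySzz ⇒ yyzz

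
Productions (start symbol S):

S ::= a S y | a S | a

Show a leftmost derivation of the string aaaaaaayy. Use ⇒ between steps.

S ⇒ aS ⇒ aaS ⇒ aaaSy ⇒ aaaaSy ⇒ aaaaaSyy ⇒ aaaaaaSyy ⇒ aaaaaaayy

S ⇒ aS   [S ::= a S]
aS ⇒ aaS   [S ::= a S]
aaS ⇒ aaaSy   [S ::= a S y]
aaaSy ⇒ aaaaSy   [S ::= a S]
aaaaSy ⇒ aaaaaSyy   [S ::= a S y]
aaaaaSyy ⇒ aaaaaaSyy   [S ::= a S]
aaaaaaSyy ⇒ aaaaaaayy   [S ::= a]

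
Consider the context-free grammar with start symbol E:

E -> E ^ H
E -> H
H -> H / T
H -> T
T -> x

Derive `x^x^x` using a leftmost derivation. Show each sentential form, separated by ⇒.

E⇒E^H⇒E^H^H⇒H^H^H⇒T^H^H⇒x^H^H⇒x^T^H⇒x^x^H⇒x^x^T⇒x^x^x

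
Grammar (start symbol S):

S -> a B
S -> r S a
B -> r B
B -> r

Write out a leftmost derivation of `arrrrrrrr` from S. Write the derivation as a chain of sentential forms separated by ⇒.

S ⇒ aB   [S -> a B]
aB ⇒ arB   [B -> r B]
arB ⇒ arrB   [B -> r B]
arrB ⇒ arrrB   [B -> r B]
arrrB ⇒ arrrrB   [B -> r B]
arrrrB ⇒ arrrrrB   [B -> r B]
arrrrrB ⇒ arrrrrrB   [B -> r B]
arrrrrrB ⇒ arrrrrrrB   [B -> r B]
arrrrrrrB ⇒ arrrrrrrr   [B -> r]

S ⇒ aB ⇒ arB ⇒ arrB ⇒ arrrB ⇒ arrrrB ⇒ arrrrrB ⇒ arrrrrrB ⇒ arrrrrrrB ⇒ arrrrrrrr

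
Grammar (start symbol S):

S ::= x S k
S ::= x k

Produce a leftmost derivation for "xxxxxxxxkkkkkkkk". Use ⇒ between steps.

S ⇒ xSk   [S ::= x S k]
xSk ⇒ xxSkk   [S ::= x S k]
xxSkk ⇒ xxxSkkk   [S ::= x S k]
xxxSkkk ⇒ xxxxSkkkk   [S ::= x S k]
xxxxSkkkk ⇒ xxxxxSkkkkk   [S ::= x S k]
xxxxxSkkkkk ⇒ xxxxxxSkkkkkk   [S ::= x S k]
xxxxxxSkkkkkk ⇒ xxxxxxxSkkkkkkk   [S ::= x S k]
xxxxxxxSkkkkkkk ⇒ xxxxxxxxkkkkkkkk   [S ::= x k]

S ⇒ xSk ⇒ xxSkk ⇒ xxxSkkk ⇒ xxxxSkkkk ⇒ xxxxxSkkkkk ⇒ xxxxxxSkkkkkk ⇒ xxxxxxxSkkkkkkk ⇒ xxxxxxxxkkkkkkkk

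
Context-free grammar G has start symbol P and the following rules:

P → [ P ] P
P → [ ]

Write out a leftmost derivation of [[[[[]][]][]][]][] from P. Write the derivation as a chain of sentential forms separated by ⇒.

P ⇒ [P]P ⇒ [[P]P]P ⇒ [[[P]P]P]P ⇒ [[[[P]P]P]P]P ⇒ [[[[[]]P]P]P]P ⇒ [[[[[]][]]P]P]P ⇒ [[[[[]][]][]]P]P ⇒ [[[[[]][]][]][]]P ⇒ [[[[[]][]][]][]][]

P ⇒ [P]P   [P → [ P ] P]
[P]P ⇒ [[P]P]P   [P → [ P ] P]
[[P]P]P ⇒ [[[P]P]P]P   [P → [ P ] P]
[[[P]P]P]P ⇒ [[[[P]P]P]P]P   [P → [ P ] P]
[[[[P]P]P]P]P ⇒ [[[[[]]P]P]P]P   [P → [ ]]
[[[[[]]P]P]P]P ⇒ [[[[[]][]]P]P]P   [P → [ ]]
[[[[[]][]]P]P]P ⇒ [[[[[]][]][]]P]P   [P → [ ]]
[[[[[]][]][]]P]P ⇒ [[[[[]][]][]][]]P   [P → [ ]]
[[[[[]][]][]][]]P ⇒ [[[[[]][]][]][]][]   [P → [ ]]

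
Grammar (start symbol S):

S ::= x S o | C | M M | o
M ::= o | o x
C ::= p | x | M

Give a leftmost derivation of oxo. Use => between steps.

S => MM => oxM => oxo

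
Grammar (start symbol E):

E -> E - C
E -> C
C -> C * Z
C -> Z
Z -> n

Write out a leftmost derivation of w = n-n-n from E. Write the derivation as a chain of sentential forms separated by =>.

E => E-C => E-C-C => C-C-C => Z-C-C => n-C-C => n-Z-C => n-n-C => n-n-Z => n-n-n

E => E-C   [E -> E - C]
E-C => E-C-C   [E -> E - C]
E-C-C => C-C-C   [E -> C]
C-C-C => Z-C-C   [C -> Z]
Z-C-C => n-C-C   [Z -> n]
n-C-C => n-Z-C   [C -> Z]
n-Z-C => n-n-C   [Z -> n]
n-n-C => n-n-Z   [C -> Z]
n-n-Z => n-n-n   [Z -> n]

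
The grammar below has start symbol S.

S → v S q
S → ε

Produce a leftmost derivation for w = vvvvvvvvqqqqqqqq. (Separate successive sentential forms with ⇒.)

S⇒vSq⇒vvSqq⇒vvvSqqq⇒vvvvSqqqq⇒vvvvvSqqqqq⇒vvvvvvSqqqqqq⇒vvvvvvvSqqqqqqq⇒vvvvvvvvSqqqqqqqq⇒vvvvvvvvqqqqqqqq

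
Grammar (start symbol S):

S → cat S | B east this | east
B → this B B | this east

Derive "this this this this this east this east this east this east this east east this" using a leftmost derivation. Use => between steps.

S => B east this   [S → B east this]
B east this => this B B east this   [B → this B B]
this B B east this => this this B B B east this   [B → this B B]
this this B B B east this => this this this B B B B east this   [B → this B B]
this this this B B B B east this => this this this this B B B B B east this   [B → this B B]
this this this this B B B B B east this => this this this this this east B B B B east this   [B → this east]
this this this this this east B B B B east this => this this this this this east this east B B B east this   [B → this east]
this this this this this east this east B B B east this => this this this this this east this east this east B B east this   [B → this east]
this this this this this east this east this east B B east this => this this this this this east this east this east this east B east this   [B → this east]
this this this this this east this east this east this east B east this => this this this this this east this east this east this east this east east this   [B → this east]

S => B east this => this B B east this => this this B B B east this => this this this B B B B east this => this this this this B B B B B east this => this this this this this east B B B B east this => this this this this this east this east B B B east this => this this this this this east this east this east B B east this => this this this this this east this east this east this east B east this => this this this this this east this east this east this east this east east this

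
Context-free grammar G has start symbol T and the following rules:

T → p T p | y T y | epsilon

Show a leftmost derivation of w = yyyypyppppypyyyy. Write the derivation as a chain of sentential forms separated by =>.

T=>yTy=>yyTyy=>yyyTyyy=>yyyyTyyyy=>yyyypTpyyyy=>yyyypyTypyyyy=>yyyypypTpypyyyy=>yyyypyppTppypyyyy=>yyyypyppppypyyyy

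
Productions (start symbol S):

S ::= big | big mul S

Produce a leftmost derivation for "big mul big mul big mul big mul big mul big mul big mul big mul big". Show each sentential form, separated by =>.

S => big mul S => big mul big mul S => big mul big mul big mul S => big mul big mul big mul big mul S => big mul big mul big mul big mul big mul S => big mul big mul big mul big mul big mul big mul S => big mul big mul big mul big mul big mul big mul big mul S => big mul big mul big mul big mul big mul big mul big mul big mul S => big mul big mul big mul big mul big mul big mul big mul big mul big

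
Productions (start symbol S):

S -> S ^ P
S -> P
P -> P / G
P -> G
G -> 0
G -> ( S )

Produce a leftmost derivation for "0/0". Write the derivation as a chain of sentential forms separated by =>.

S => P => P/G => G/G => 0/G => 0/0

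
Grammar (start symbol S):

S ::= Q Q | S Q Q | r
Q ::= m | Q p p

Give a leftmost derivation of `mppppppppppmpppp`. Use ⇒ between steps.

S ⇒ QQ ⇒ QppQ ⇒ QppppQ ⇒ QppppppQ ⇒ QppppppppQ ⇒ QppppppppppQ ⇒ mppppppppppQ ⇒ mppppppppppQpp ⇒ mppppppppppQpppp ⇒ mppppppppppmpppp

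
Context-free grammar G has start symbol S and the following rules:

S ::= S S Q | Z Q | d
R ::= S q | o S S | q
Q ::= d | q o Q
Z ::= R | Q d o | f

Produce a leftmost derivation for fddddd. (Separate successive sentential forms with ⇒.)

S⇒SSQ⇒SSQSQ⇒ZQSQSQ⇒fQSQSQ⇒fdSQSQ⇒fddQSQ⇒fdddSQ⇒fddddQ⇒fddddd

S ⇒ SSQ   [S ::= S S Q]
SSQ ⇒ SSQSQ   [S ::= S S Q]
SSQSQ ⇒ ZQSQSQ   [S ::= Z Q]
ZQSQSQ ⇒ fQSQSQ   [Z ::= f]
fQSQSQ ⇒ fdSQSQ   [Q ::= d]
fdSQSQ ⇒ fddQSQ   [S ::= d]
fddQSQ ⇒ fdddSQ   [Q ::= d]
fdddSQ ⇒ fddddQ   [S ::= d]
fddddQ ⇒ fddddd   [Q ::= d]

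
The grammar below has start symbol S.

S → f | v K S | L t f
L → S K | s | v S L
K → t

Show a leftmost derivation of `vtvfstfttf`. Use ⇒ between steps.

S ⇒ vKS   [S → v K S]
vKS ⇒ vtS   [K → t]
vtS ⇒ vtLtf   [S → L t f]
vtLtf ⇒ vtSKtf   [L → S K]
vtSKtf ⇒ vtLtfKtf   [S → L t f]
vtLtfKtf ⇒ vtvSLtfKtf   [L → v S L]
vtvSLtfKtf ⇒ vtvfLtfKtf   [S → f]
vtvfLtfKtf ⇒ vtvfstfKtf   [L → s]
vtvfstfKtf ⇒ vtvfstfttf   [K → t]

S ⇒ vKS ⇒ vtS ⇒ vtLtf ⇒ vtSKtf ⇒ vtLtfKtf ⇒ vtvSLtfKtf ⇒ vtvfLtfKtf ⇒ vtvfstfKtf ⇒ vtvfstfttf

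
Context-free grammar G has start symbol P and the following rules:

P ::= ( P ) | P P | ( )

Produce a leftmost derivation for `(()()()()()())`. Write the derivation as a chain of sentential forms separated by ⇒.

P ⇒ (P) ⇒ (PP) ⇒ (PPP) ⇒ (()PP) ⇒ (()PPP) ⇒ (()PPPP) ⇒ (()PPPPP) ⇒ (()()PPPP) ⇒ (()()()PPP) ⇒ (()()()()PP) ⇒ (()()()()()P) ⇒ (()()()()()())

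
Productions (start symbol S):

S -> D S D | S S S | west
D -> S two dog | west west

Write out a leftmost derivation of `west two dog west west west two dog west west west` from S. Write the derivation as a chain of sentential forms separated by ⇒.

S ⇒ D S D   [S -> D S D]
D S D ⇒ S two dog S D   [D -> S two dog]
S two dog S D ⇒ D S D two dog S D   [S -> D S D]
D S D two dog S D ⇒ S two dog S D two dog S D   [D -> S two dog]
S two dog S D two dog S D ⇒ west two dog S D two dog S D   [S -> west]
west two dog S D two dog S D ⇒ west two dog west D two dog S D   [S -> west]
west two dog west D two dog S D ⇒ west two dog west west west two dog S D   [D -> west west]
west two dog west west west two dog S D ⇒ west two dog west west west two dog west D   [S -> west]
west two dog west west west two dog west D ⇒ west two dog west west west two dog west west west   [D -> west west]

S ⇒ D S D ⇒ S two dog S D ⇒ D S D two dog S D ⇒ S two dog S D two dog S D ⇒ west two dog S D two dog S D ⇒ west two dog west D two dog S D ⇒ west two dog west west west two dog S D ⇒ west two dog west west west two dog west D ⇒ west two dog west west west two dog west west west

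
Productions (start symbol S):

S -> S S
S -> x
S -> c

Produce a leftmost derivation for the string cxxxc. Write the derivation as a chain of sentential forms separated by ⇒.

S ⇒ SS   [S -> S S]
SS ⇒ SSS   [S -> S S]
SSS ⇒ SSSS   [S -> S S]
SSSS ⇒ SSSSS   [S -> S S]
SSSSS ⇒ cSSSS   [S -> c]
cSSSS ⇒ cxSSS   [S -> x]
cxSSS ⇒ cxxSS   [S -> x]
cxxSS ⇒ cxxxS   [S -> x]
cxxxS ⇒ cxxxc   [S -> c]

S ⇒ SS ⇒ SSS ⇒ SSSS ⇒ SSSSS ⇒ cSSSS ⇒ cxSSS ⇒ cxxSS ⇒ cxxxS ⇒ cxxxc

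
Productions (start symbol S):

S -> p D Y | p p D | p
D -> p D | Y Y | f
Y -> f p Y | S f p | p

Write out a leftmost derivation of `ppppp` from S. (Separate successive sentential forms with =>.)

S=>pDY=>ppDY=>ppYYY=>pppYY=>ppppY=>ppppp

S => pDY   [S -> p D Y]
pDY => ppDY   [D -> p D]
ppDY => ppYYY   [D -> Y Y]
ppYYY => pppYY   [Y -> p]
pppYY => ppppY   [Y -> p]
ppppY => ppppp   [Y -> p]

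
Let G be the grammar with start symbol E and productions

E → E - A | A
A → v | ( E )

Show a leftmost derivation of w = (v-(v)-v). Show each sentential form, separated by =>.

E => A => (E) => (E-A) => (E-A-A) => (A-A-A) => (v-A-A) => (v-(E)-A) => (v-(A)-A) => (v-(v)-A) => (v-(v)-v)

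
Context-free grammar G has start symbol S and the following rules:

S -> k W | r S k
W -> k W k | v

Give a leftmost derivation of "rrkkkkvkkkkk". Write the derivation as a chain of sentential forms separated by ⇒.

S ⇒ rSk   [S -> r S k]
rSk ⇒ rrSkk   [S -> r S k]
rrSkk ⇒ rrkWkk   [S -> k W]
rrkWkk ⇒ rrkkWkkk   [W -> k W k]
rrkkWkkk ⇒ rrkkkWkkkk   [W -> k W k]
rrkkkWkkkk ⇒ rrkkkkWkkkkk   [W -> k W k]
rrkkkkWkkkkk ⇒ rrkkkkvkkkkk   [W -> v]

S ⇒ rSk ⇒ rrSkk ⇒ rrkWkk ⇒ rrkkWkkk ⇒ rrkkkWkkkk ⇒ rrkkkkWkkkkk ⇒ rrkkkkvkkkkk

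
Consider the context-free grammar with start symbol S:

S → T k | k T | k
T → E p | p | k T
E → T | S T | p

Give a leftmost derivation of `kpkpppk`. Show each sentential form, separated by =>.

S => Tk   [S → T k]
Tk => Epk   [T → E p]
Epk => STpk   [E → S T]
STpk => kTTpk   [S → k T]
kTTpk => kpTpk   [T → p]
kpTpk => kpEppk   [T → E p]
kpEppk => kpSTppk   [E → S T]
kpSTppk => kpkTppk   [S → k]
kpkTppk => kpkpppk   [T → p]

S => Tk => Epk => STpk => kTTpk => kpTpk => kpEppk => kpSTppk => kpkTppk => kpkpppk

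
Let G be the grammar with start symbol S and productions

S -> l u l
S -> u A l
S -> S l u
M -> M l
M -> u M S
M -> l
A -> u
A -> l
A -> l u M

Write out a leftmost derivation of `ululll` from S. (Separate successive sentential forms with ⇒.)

S ⇒ uAl   [S -> u A l]
uAl ⇒ uluMl   [A -> l u M]
uluMl ⇒ uluMll   [M -> M l]
uluMll ⇒ ululll   [M -> l]

S ⇒ uAl ⇒ uluMl ⇒ uluMll ⇒ ululll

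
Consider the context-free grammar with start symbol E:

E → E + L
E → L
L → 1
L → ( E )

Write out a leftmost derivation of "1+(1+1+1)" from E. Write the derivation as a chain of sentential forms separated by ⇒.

E ⇒ E+L   [E → E + L]
E+L ⇒ L+L   [E → L]
L+L ⇒ 1+L   [L → 1]
1+L ⇒ 1+(E)   [L → ( E )]
1+(E) ⇒ 1+(E+L)   [E → E + L]
1+(E+L) ⇒ 1+(E+L+L)   [E → E + L]
1+(E+L+L) ⇒ 1+(L+L+L)   [E → L]
1+(L+L+L) ⇒ 1+(1+L+L)   [L → 1]
1+(1+L+L) ⇒ 1+(1+1+L)   [L → 1]
1+(1+1+L) ⇒ 1+(1+1+1)   [L → 1]

E ⇒ E+L ⇒ L+L ⇒ 1+L ⇒ 1+(E) ⇒ 1+(E+L) ⇒ 1+(E+L+L) ⇒ 1+(L+L+L) ⇒ 1+(1+L+L) ⇒ 1+(1+1+L) ⇒ 1+(1+1+1)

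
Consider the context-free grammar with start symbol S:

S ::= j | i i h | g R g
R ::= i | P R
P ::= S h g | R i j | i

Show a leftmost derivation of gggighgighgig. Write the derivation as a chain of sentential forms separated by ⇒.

S⇒gRg⇒gPRg⇒gShgRg⇒ggRghgRg⇒ggPRghgRg⇒ggShgRghgRg⇒gggRghgRghgRg⇒gggighgRghgRg⇒gggighgighgRg⇒gggighgighgig

S ⇒ gRg   [S ::= g R g]
gRg ⇒ gPRg   [R ::= P R]
gPRg ⇒ gShgRg   [P ::= S h g]
gShgRg ⇒ ggRghgRg   [S ::= g R g]
ggRghgRg ⇒ ggPRghgRg   [R ::= P R]
ggPRghgRg ⇒ ggShgRghgRg   [P ::= S h g]
ggShgRghgRg ⇒ gggRghgRghgRg   [S ::= g R g]
gggRghgRghgRg ⇒ gggighgRghgRg   [R ::= i]
gggighgRghgRg ⇒ gggighgighgRg   [R ::= i]
gggighgighgRg ⇒ gggighgighgig   [R ::= i]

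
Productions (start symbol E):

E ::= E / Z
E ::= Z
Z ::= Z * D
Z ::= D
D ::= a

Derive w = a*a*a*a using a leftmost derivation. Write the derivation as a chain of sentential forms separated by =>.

E=>Z=>Z*D=>Z*D*D=>Z*D*D*D=>D*D*D*D=>a*D*D*D=>a*a*D*D=>a*a*a*D=>a*a*a*a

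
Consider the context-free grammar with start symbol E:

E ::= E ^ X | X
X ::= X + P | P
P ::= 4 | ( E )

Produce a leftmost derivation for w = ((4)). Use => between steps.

E => X => P => (E) => (X) => (P) => ((E)) => ((X)) => ((P)) => ((4))

E => X   [E ::= X]
X => P   [X ::= P]
P => (E)   [P ::= ( E )]
(E) => (X)   [E ::= X]
(X) => (P)   [X ::= P]
(P) => ((E))   [P ::= ( E )]
((E)) => ((X))   [E ::= X]
((X)) => ((P))   [X ::= P]
((P)) => ((4))   [P ::= 4]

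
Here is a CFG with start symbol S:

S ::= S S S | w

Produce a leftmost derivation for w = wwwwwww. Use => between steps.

S => SSS   [S ::= S S S]
SSS => SSSSS   [S ::= S S S]
SSSSS => SSSSSSS   [S ::= S S S]
SSSSSSS => wSSSSSS   [S ::= w]
wSSSSSS => wwSSSSS   [S ::= w]
wwSSSSS => wwwSSSS   [S ::= w]
wwwSSSS => wwwwSSS   [S ::= w]
wwwwSSS => wwwwwSS   [S ::= w]
wwwwwSS => wwwwwwS   [S ::= w]
wwwwwwS => wwwwwww   [S ::= w]

S => SSS => SSSSS => SSSSSSS => wSSSSSS => wwSSSSS => wwwSSSS => wwwwSSS => wwwwwSS => wwwwwwS => wwwwwww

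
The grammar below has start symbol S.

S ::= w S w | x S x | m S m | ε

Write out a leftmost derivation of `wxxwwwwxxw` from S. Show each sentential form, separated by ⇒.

S ⇒ wSw   [S ::= w S w]
wSw ⇒ wxSxw   [S ::= x S x]
wxSxw ⇒ wxxSxxw   [S ::= x S x]
wxxSxxw ⇒ wxxwSwxxw   [S ::= w S w]
wxxwSwxxw ⇒ wxxwwSwwxxw   [S ::= w S w]
wxxwwSwwxxw ⇒ wxxwwwwxxw   [S ::= ε]

S ⇒ wSw ⇒ wxSxw ⇒ wxxSxxw ⇒ wxxwSwxxw ⇒ wxxwwSwwxxw ⇒ wxxwwwwxxw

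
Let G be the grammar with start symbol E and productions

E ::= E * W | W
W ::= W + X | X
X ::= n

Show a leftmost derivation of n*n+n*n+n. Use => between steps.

E=>E*W=>E*W*W=>W*W*W=>X*W*W=>n*W*W=>n*W+X*W=>n*X+X*W=>n*n+X*W=>n*n+n*W=>n*n+n*W+X=>n*n+n*X+X=>n*n+n*n+X=>n*n+n*n+n

E => E*W   [E ::= E * W]
E*W => E*W*W   [E ::= E * W]
E*W*W => W*W*W   [E ::= W]
W*W*W => X*W*W   [W ::= X]
X*W*W => n*W*W   [X ::= n]
n*W*W => n*W+X*W   [W ::= W + X]
n*W+X*W => n*X+X*W   [W ::= X]
n*X+X*W => n*n+X*W   [X ::= n]
n*n+X*W => n*n+n*W   [X ::= n]
n*n+n*W => n*n+n*W+X   [W ::= W + X]
n*n+n*W+X => n*n+n*X+X   [W ::= X]
n*n+n*X+X => n*n+n*n+X   [X ::= n]
n*n+n*n+X => n*n+n*n+n   [X ::= n]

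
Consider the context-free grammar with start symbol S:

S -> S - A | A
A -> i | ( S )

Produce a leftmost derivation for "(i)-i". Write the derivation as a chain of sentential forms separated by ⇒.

S ⇒ S-A   [S -> S - A]
S-A ⇒ A-A   [S -> A]
A-A ⇒ (S)-A   [A -> ( S )]
(S)-A ⇒ (A)-A   [S -> A]
(A)-A ⇒ (i)-A   [A -> i]
(i)-A ⇒ (i)-i   [A -> i]

S ⇒ S-A ⇒ A-A ⇒ (S)-A ⇒ (A)-A ⇒ (i)-A ⇒ (i)-i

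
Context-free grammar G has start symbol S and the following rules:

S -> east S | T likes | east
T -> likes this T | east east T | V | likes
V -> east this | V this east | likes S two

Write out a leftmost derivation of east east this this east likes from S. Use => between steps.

S => east S   [S -> east S]
east S => east T likes   [S -> T likes]
east T likes => east V likes   [T -> V]
east V likes => east V this east likes   [V -> V this east]
east V this east likes => east east this this east likes   [V -> east this]

S => east S => east T likes => east V likes => east V this east likes => east east this this east likes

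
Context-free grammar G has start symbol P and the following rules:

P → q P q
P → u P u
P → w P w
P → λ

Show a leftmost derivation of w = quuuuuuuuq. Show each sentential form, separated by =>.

P=>qPq=>quPuq=>quuPuuq=>quuuPuuuq=>quuuuPuuuuq=>quuuuuuuuq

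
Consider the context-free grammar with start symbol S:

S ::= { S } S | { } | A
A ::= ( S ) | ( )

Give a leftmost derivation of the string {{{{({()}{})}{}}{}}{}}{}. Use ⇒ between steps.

S ⇒ {S}S   [S ::= { S } S]
{S}S ⇒ {{S}S}S   [S ::= { S } S]
{{S}S}S ⇒ {{{S}S}S}S   [S ::= { S } S]
{{{S}S}S}S ⇒ {{{{S}S}S}S}S   [S ::= { S } S]
{{{{S}S}S}S}S ⇒ {{{{A}S}S}S}S   [S ::= A]
{{{{A}S}S}S}S ⇒ {{{{(S)}S}S}S}S   [A ::= ( S )]
{{{{(S)}S}S}S}S ⇒ {{{{({S}S)}S}S}S}S   [S ::= { S } S]
{{{{({S}S)}S}S}S}S ⇒ {{{{({A}S)}S}S}S}S   [S ::= A]
{{{{({A}S)}S}S}S}S ⇒ {{{{({()}S)}S}S}S}S   [A ::= ( )]
{{{{({()}S)}S}S}S}S ⇒ {{{{({()}{})}S}S}S}S   [S ::= { }]
{{{{({()}{})}S}S}S}S ⇒ {{{{({()}{})}{}}S}S}S   [S ::= { }]
{{{{({()}{})}{}}S}S}S ⇒ {{{{({()}{})}{}}{}}S}S   [S ::= { }]
{{{{({()}{})}{}}{}}S}S ⇒ {{{{({()}{})}{}}{}}{}}S   [S ::= { }]
{{{{({()}{})}{}}{}}{}}S ⇒ {{{{({()}{})}{}}{}}{}}{}   [S ::= { }]

S ⇒ {S}S ⇒ {{S}S}S ⇒ {{{S}S}S}S ⇒ {{{{S}S}S}S}S ⇒ {{{{A}S}S}S}S ⇒ {{{{(S)}S}S}S}S ⇒ {{{{({S}S)}S}S}S}S ⇒ {{{{({A}S)}S}S}S}S ⇒ {{{{({()}S)}S}S}S}S ⇒ {{{{({()}{})}S}S}S}S ⇒ {{{{({()}{})}{}}S}S}S ⇒ {{{{({()}{})}{}}{}}S}S ⇒ {{{{({()}{})}{}}{}}{}}S ⇒ {{{{({()}{})}{}}{}}{}}{}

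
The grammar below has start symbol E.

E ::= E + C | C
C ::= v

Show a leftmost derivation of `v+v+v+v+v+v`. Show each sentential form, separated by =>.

E=>E+C=>E+C+C=>E+C+C+C=>E+C+C+C+C=>E+C+C+C+C+C=>C+C+C+C+C+C=>v+C+C+C+C+C=>v+v+C+C+C+C=>v+v+v+C+C+C=>v+v+v+v+C+C=>v+v+v+v+v+C=>v+v+v+v+v+v

E => E+C   [E ::= E + C]
E+C => E+C+C   [E ::= E + C]
E+C+C => E+C+C+C   [E ::= E + C]
E+C+C+C => E+C+C+C+C   [E ::= E + C]
E+C+C+C+C => E+C+C+C+C+C   [E ::= E + C]
E+C+C+C+C+C => C+C+C+C+C+C   [E ::= C]
C+C+C+C+C+C => v+C+C+C+C+C   [C ::= v]
v+C+C+C+C+C => v+v+C+C+C+C   [C ::= v]
v+v+C+C+C+C => v+v+v+C+C+C   [C ::= v]
v+v+v+C+C+C => v+v+v+v+C+C   [C ::= v]
v+v+v+v+C+C => v+v+v+v+v+C   [C ::= v]
v+v+v+v+v+C => v+v+v+v+v+v   [C ::= v]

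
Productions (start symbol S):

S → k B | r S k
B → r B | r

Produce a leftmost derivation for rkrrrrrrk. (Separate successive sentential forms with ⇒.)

S ⇒ rSk   [S → r S k]
rSk ⇒ rkBk   [S → k B]
rkBk ⇒ rkrBk   [B → r B]
rkrBk ⇒ rkrrBk   [B → r B]
rkrrBk ⇒ rkrrrBk   [B → r B]
rkrrrBk ⇒ rkrrrrBk   [B → r B]
rkrrrrBk ⇒ rkrrrrrBk   [B → r B]
rkrrrrrBk ⇒ rkrrrrrrk   [B → r]

S ⇒ rSk ⇒ rkBk ⇒ rkrBk ⇒ rkrrBk ⇒ rkrrrBk ⇒ rkrrrrBk ⇒ rkrrrrrBk ⇒ rkrrrrrrk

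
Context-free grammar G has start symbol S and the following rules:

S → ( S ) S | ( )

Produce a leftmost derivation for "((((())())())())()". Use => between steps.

S => (S)S   [S → ( S ) S]
(S)S => ((S)S)S   [S → ( S ) S]
((S)S)S => (((S)S)S)S   [S → ( S ) S]
(((S)S)S)S => ((((S)S)S)S)S   [S → ( S ) S]
((((S)S)S)S)S => ((((())S)S)S)S   [S → ( )]
((((())S)S)S)S => ((((())())S)S)S   [S → ( )]
((((())())S)S)S => ((((())())())S)S   [S → ( )]
((((())())())S)S => ((((())())())())S   [S → ( )]
((((())())())())S => ((((())())())())()   [S → ( )]

S => (S)S => ((S)S)S => (((S)S)S)S => ((((S)S)S)S)S => ((((())S)S)S)S => ((((())())S)S)S => ((((())())())S)S => ((((())())())())S => ((((())())())())()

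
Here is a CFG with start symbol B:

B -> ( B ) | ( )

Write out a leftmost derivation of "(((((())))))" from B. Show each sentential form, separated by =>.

B => (B) => ((B)) => (((B))) => ((((B)))) => (((((B))))) => (((((())))))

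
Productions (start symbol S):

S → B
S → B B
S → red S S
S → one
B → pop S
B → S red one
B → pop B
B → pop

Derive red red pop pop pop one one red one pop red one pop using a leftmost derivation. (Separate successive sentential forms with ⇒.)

S ⇒ B B ⇒ S red one B ⇒ B B red one B ⇒ S red one B red one B ⇒ red S S red one B red one B ⇒ red red S S S red one B red one B ⇒ red red B B S S red one B red one B ⇒ red red pop B B S S red one B red one B ⇒ red red pop pop B S S red one B red one B ⇒ red red pop pop pop S S red one B red one B ⇒ red red pop pop pop one S red one B red one B ⇒ red red pop pop pop one one red one B red one B ⇒ red red pop pop pop one one red one pop red one B ⇒ red red pop pop pop one one red one pop red one pop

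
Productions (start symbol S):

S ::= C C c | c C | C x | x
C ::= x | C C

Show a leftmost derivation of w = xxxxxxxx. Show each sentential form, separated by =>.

S=>Cx=>CCx=>CCCx=>CCCCx=>CCCCCx=>CCCCCCx=>CCCCCCCx=>xCCCCCCx=>xxCCCCCx=>xxxCCCCx=>xxxxCCCx=>xxxxxCCx=>xxxxxxCx=>xxxxxxxx

S => Cx   [S ::= C x]
Cx => CCx   [C ::= C C]
CCx => CCCx   [C ::= C C]
CCCx => CCCCx   [C ::= C C]
CCCCx => CCCCCx   [C ::= C C]
CCCCCx => CCCCCCx   [C ::= C C]
CCCCCCx => CCCCCCCx   [C ::= C C]
CCCCCCCx => xCCCCCCx   [C ::= x]
xCCCCCCx => xxCCCCCx   [C ::= x]
xxCCCCCx => xxxCCCCx   [C ::= x]
xxxCCCCx => xxxxCCCx   [C ::= x]
xxxxCCCx => xxxxxCCx   [C ::= x]
xxxxxCCx => xxxxxxCx   [C ::= x]
xxxxxxCx => xxxxxxxx   [C ::= x]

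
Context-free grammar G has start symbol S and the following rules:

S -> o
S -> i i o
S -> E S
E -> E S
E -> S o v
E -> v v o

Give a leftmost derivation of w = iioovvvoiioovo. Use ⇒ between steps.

S ⇒ ES   [S -> E S]
ES ⇒ SovS   [E -> S o v]
SovS ⇒ ESovS   [S -> E S]
ESovS ⇒ SovSovS   [E -> S o v]
SovSovS ⇒ iioovSovS   [S -> i i o]
iioovSovS ⇒ iioovESovS   [S -> E S]
iioovESovS ⇒ iioovvvoSovS   [E -> v v o]
iioovvvoSovS ⇒ iioovvvoiioovS   [S -> i i o]
iioovvvoiioovS ⇒ iioovvvoiioovo   [S -> o]

S ⇒ ES ⇒ SovS ⇒ ESovS ⇒ SovSovS ⇒ iioovSovS ⇒ iioovESovS ⇒ iioovvvoSovS ⇒ iioovvvoiioovS ⇒ iioovvvoiioovo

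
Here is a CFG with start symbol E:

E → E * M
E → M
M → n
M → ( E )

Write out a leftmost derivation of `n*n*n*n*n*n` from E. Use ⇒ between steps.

E⇒E*M⇒E*M*M⇒E*M*M*M⇒E*M*M*M*M⇒E*M*M*M*M*M⇒M*M*M*M*M*M⇒n*M*M*M*M*M⇒n*n*M*M*M*M⇒n*n*n*M*M*M⇒n*n*n*n*M*M⇒n*n*n*n*n*M⇒n*n*n*n*n*n

E ⇒ E*M   [E → E * M]
E*M ⇒ E*M*M   [E → E * M]
E*M*M ⇒ E*M*M*M   [E → E * M]
E*M*M*M ⇒ E*M*M*M*M   [E → E * M]
E*M*M*M*M ⇒ E*M*M*M*M*M   [E → E * M]
E*M*M*M*M*M ⇒ M*M*M*M*M*M   [E → M]
M*M*M*M*M*M ⇒ n*M*M*M*M*M   [M → n]
n*M*M*M*M*M ⇒ n*n*M*M*M*M   [M → n]
n*n*M*M*M*M ⇒ n*n*n*M*M*M   [M → n]
n*n*n*M*M*M ⇒ n*n*n*n*M*M   [M → n]
n*n*n*n*M*M ⇒ n*n*n*n*n*M   [M → n]
n*n*n*n*n*M ⇒ n*n*n*n*n*n   [M → n]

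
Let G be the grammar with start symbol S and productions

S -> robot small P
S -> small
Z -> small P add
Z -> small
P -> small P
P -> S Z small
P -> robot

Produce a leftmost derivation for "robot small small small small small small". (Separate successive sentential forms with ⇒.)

S ⇒ robot small P ⇒ robot small small P ⇒ robot small small small P ⇒ robot small small small S Z small ⇒ robot small small small small Z small ⇒ robot small small small small small small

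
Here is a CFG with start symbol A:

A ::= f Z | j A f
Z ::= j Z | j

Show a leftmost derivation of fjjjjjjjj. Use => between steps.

A=>fZ=>fjZ=>fjjZ=>fjjjZ=>fjjjjZ=>fjjjjjZ=>fjjjjjjZ=>fjjjjjjjZ=>fjjjjjjjj

A => fZ   [A ::= f Z]
fZ => fjZ   [Z ::= j Z]
fjZ => fjjZ   [Z ::= j Z]
fjjZ => fjjjZ   [Z ::= j Z]
fjjjZ => fjjjjZ   [Z ::= j Z]
fjjjjZ => fjjjjjZ   [Z ::= j Z]
fjjjjjZ => fjjjjjjZ   [Z ::= j Z]
fjjjjjjZ => fjjjjjjjZ   [Z ::= j Z]
fjjjjjjjZ => fjjjjjjjj   [Z ::= j]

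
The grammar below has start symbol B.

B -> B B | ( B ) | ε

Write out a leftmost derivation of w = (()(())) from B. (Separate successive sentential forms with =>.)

B=>(B)=>(BB)=>((B)B)=>(()B)=>(()(B))=>(()((B)))=>(()(()))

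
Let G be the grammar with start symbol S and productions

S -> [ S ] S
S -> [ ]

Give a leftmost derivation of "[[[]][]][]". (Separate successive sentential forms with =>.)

S => [S]S => [[S]S]S => [[[]]S]S => [[[]][]]S => [[[]][]][]

S => [S]S   [S -> [ S ] S]
[S]S => [[S]S]S   [S -> [ S ] S]
[[S]S]S => [[[]]S]S   [S -> [ ]]
[[[]]S]S => [[[]][]]S   [S -> [ ]]
[[[]][]]S => [[[]][]][]   [S -> [ ]]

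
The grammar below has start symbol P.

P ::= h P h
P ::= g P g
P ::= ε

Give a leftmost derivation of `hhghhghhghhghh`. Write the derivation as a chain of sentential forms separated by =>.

P => hPh   [P ::= h P h]
hPh => hhPhh   [P ::= h P h]
hhPhh => hhgPghh   [P ::= g P g]
hhgPghh => hhghPhghh   [P ::= h P h]
hhghPhghh => hhghhPhhghh   [P ::= h P h]
hhghhPhhghh => hhghhgPghhghh   [P ::= g P g]
hhghhgPghhghh => hhghhghPhghhghh   [P ::= h P h]
hhghhghPhghhghh => hhghhghhghhghh   [P ::= ε]

P => hPh => hhPhh => hhgPghh => hhghPhghh => hhghhPhhghh => hhghhgPghhghh => hhghhghPhghhghh => hhghhghhghhghh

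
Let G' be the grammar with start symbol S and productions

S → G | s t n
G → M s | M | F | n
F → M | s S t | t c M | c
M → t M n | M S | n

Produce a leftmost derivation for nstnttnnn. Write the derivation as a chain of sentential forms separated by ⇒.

S⇒G⇒F⇒M⇒MS⇒MSS⇒nSS⇒nstnS⇒nstnG⇒nstnM⇒nstntMn⇒nstnttMnn⇒nstnttnnn

S ⇒ G   [S → G]
G ⇒ F   [G → F]
F ⇒ M   [F → M]
M ⇒ MS   [M → M S]
MS ⇒ MSS   [M → M S]
MSS ⇒ nSS   [M → n]
nSS ⇒ nstnS   [S → s t n]
nstnS ⇒ nstnG   [S → G]
nstnG ⇒ nstnM   [G → M]
nstnM ⇒ nstntMn   [M → t M n]
nstntMn ⇒ nstnttMnn   [M → t M n]
nstnttMnn ⇒ nstnttnnn   [M → n]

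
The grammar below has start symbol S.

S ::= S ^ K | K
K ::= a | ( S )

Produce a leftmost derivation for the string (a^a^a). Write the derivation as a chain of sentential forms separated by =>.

S => K   [S ::= K]
K => (S)   [K ::= ( S )]
(S) => (S^K)   [S ::= S ^ K]
(S^K) => (S^K^K)   [S ::= S ^ K]
(S^K^K) => (K^K^K)   [S ::= K]
(K^K^K) => (a^K^K)   [K ::= a]
(a^K^K) => (a^a^K)   [K ::= a]
(a^a^K) => (a^a^a)   [K ::= a]

S => K => (S) => (S^K) => (S^K^K) => (K^K^K) => (a^K^K) => (a^a^K) => (a^a^a)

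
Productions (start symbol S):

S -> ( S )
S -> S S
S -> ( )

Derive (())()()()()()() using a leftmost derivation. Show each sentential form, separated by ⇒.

S ⇒ SS   [S -> S S]
SS ⇒ SSS   [S -> S S]
SSS ⇒ SSSS   [S -> S S]
SSSS ⇒ SSSSS   [S -> S S]
SSSSS ⇒ SSSSSS   [S -> S S]
SSSSSS ⇒ SSSSSSS   [S -> S S]
SSSSSSS ⇒ (S)SSSSSS   [S -> ( S )]
(S)SSSSSS ⇒ (())SSSSSS   [S -> ( )]
(())SSSSSS ⇒ (())()SSSSS   [S -> ( )]
(())()SSSSS ⇒ (())()()SSSS   [S -> ( )]
(())()()SSSS ⇒ (())()()()SSS   [S -> ( )]
(())()()()SSS ⇒ (())()()()()SS   [S -> ( )]
(())()()()()SS ⇒ (())()()()()()S   [S -> ( )]
(())()()()()()S ⇒ (())()()()()()()   [S -> ( )]

S ⇒ SS ⇒ SSS ⇒ SSSS ⇒ SSSSS ⇒ SSSSSS ⇒ SSSSSSS ⇒ (S)SSSSSS ⇒ (())SSSSSS ⇒ (())()SSSSS ⇒ (())()()SSSS ⇒ (())()()()SSS ⇒ (())()()()()SS ⇒ (())()()()()()S ⇒ (())()()()()()()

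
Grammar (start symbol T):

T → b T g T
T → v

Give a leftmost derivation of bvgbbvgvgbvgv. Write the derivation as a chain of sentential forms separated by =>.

T => bTgT   [T → b T g T]
bTgT => bvgT   [T → v]
bvgT => bvgbTgT   [T → b T g T]
bvgbTgT => bvgbbTgTgT   [T → b T g T]
bvgbbTgTgT => bvgbbvgTgT   [T → v]
bvgbbvgTgT => bvgbbvgvgT   [T → v]
bvgbbvgvgT => bvgbbvgvgbTgT   [T → b T g T]
bvgbbvgvgbTgT => bvgbbvgvgbvgT   [T → v]
bvgbbvgvgbvgT => bvgbbvgvgbvgv   [T → v]

T => bTgT => bvgT => bvgbTgT => bvgbbTgTgT => bvgbbvgTgT => bvgbbvgvgT => bvgbbvgvgbTgT => bvgbbvgvgbvgT => bvgbbvgvgbvgv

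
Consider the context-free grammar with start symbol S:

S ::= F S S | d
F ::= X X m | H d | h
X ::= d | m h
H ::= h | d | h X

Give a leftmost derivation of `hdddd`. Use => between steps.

S => FSS => HdSS => hXdSS => hddSS => hdddS => hdddd

S => FSS   [S ::= F S S]
FSS => HdSS   [F ::= H d]
HdSS => hXdSS   [H ::= h X]
hXdSS => hddSS   [X ::= d]
hddSS => hdddS   [S ::= d]
hdddS => hdddd   [S ::= d]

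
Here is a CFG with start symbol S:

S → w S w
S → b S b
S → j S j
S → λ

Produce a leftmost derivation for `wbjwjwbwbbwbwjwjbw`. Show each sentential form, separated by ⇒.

S⇒wSw⇒wbSbw⇒wbjSjbw⇒wbjwSwjbw⇒wbjwjSjwjbw⇒wbjwjwSwjwjbw⇒wbjwjwbSbwjwjbw⇒wbjwjwbwSwbwjwjbw⇒wbjwjwbwbSbwbwjwjbw⇒wbjwjwbwbbwbwjwjbw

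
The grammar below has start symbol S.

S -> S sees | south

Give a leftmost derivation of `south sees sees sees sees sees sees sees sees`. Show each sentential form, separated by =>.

S => S sees   [S -> S sees]
S sees => S sees sees   [S -> S sees]
S sees sees => S sees sees sees   [S -> S sees]
S sees sees sees => S sees sees sees sees   [S -> S sees]
S sees sees sees sees => S sees sees sees sees sees   [S -> S sees]
S sees sees sees sees sees => S sees sees sees sees sees sees   [S -> S sees]
S sees sees sees sees sees sees => S sees sees sees sees sees sees sees   [S -> S sees]
S sees sees sees sees sees sees sees => S sees sees sees sees sees sees sees sees   [S -> S sees]
S sees sees sees sees sees sees sees sees => south sees sees sees sees sees sees sees sees   [S -> south]

S => S sees => S sees sees => S sees sees sees => S sees sees sees sees => S sees sees sees sees sees => S sees sees sees sees sees sees => S sees sees sees sees sees sees sees => S sees sees sees sees sees sees sees sees => south sees sees sees sees sees sees sees sees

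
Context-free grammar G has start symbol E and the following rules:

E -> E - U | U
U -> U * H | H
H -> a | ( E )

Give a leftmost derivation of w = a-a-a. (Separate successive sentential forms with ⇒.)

E ⇒ E-U   [E -> E - U]
E-U ⇒ E-U-U   [E -> E - U]
E-U-U ⇒ U-U-U   [E -> U]
U-U-U ⇒ H-U-U   [U -> H]
H-U-U ⇒ a-U-U   [H -> a]
a-U-U ⇒ a-H-U   [U -> H]
a-H-U ⇒ a-a-U   [H -> a]
a-a-U ⇒ a-a-H   [U -> H]
a-a-H ⇒ a-a-a   [H -> a]

E ⇒ E-U ⇒ E-U-U ⇒ U-U-U ⇒ H-U-U ⇒ a-U-U ⇒ a-H-U ⇒ a-a-U ⇒ a-a-H ⇒ a-a-a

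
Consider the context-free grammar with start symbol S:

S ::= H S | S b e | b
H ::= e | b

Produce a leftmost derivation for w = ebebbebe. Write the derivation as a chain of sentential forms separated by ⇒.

S ⇒ HS   [S ::= H S]
HS ⇒ eS   [H ::= e]
eS ⇒ eHS   [S ::= H S]
eHS ⇒ ebS   [H ::= b]
ebS ⇒ ebSbe   [S ::= S b e]
ebSbe ⇒ ebSbebe   [S ::= S b e]
ebSbebe ⇒ ebHSbebe   [S ::= H S]
ebHSbebe ⇒ ebeSbebe   [H ::= e]
ebeSbebe ⇒ ebebbebe   [S ::= b]

S ⇒ HS ⇒ eS ⇒ eHS ⇒ ebS ⇒ ebSbe ⇒ ebSbebe ⇒ ebHSbebe ⇒ ebeSbebe ⇒ ebebbebe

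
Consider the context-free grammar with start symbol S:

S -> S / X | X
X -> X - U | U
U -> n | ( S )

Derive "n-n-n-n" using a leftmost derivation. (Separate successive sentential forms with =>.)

S => X => X-U => X-U-U => X-U-U-U => U-U-U-U => n-U-U-U => n-n-U-U => n-n-n-U => n-n-n-n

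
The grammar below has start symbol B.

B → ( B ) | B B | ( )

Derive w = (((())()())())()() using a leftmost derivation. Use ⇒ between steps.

B ⇒ BB   [B → B B]
BB ⇒ BBB   [B → B B]
BBB ⇒ (B)BB   [B → ( B )]
(B)BB ⇒ (BB)BB   [B → B B]
(BB)BB ⇒ ((B)B)BB   [B → ( B )]
((B)B)BB ⇒ ((BB)B)BB   [B → B B]
((BB)B)BB ⇒ ((BBB)B)BB   [B → B B]
((BBB)B)BB ⇒ (((B)BB)B)BB   [B → ( B )]
(((B)BB)B)BB ⇒ (((())BB)B)BB   [B → ( )]
(((())BB)B)BB ⇒ (((())()B)B)BB   [B → ( )]
(((())()B)B)BB ⇒ (((())()())B)BB   [B → ( )]
(((())()())B)BB ⇒ (((())()())())BB   [B → ( )]
(((())()())())BB ⇒ (((())()())())()B   [B → ( )]
(((())()())())()B ⇒ (((())()())())()()   [B → ( )]

B⇒BB⇒BBB⇒(B)BB⇒(BB)BB⇒((B)B)BB⇒((BB)B)BB⇒((BBB)B)BB⇒(((B)BB)B)BB⇒(((())BB)B)BB⇒(((())()B)B)BB⇒(((())()())B)BB⇒(((())()())())BB⇒(((())()())())()B⇒(((())()())())()()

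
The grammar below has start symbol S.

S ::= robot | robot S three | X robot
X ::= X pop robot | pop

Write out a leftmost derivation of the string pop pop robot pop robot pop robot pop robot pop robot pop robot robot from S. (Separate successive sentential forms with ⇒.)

S ⇒ X robot   [S ::= X robot]
X robot ⇒ X pop robot robot   [X ::= X pop robot]
X pop robot robot ⇒ X pop robot pop robot robot   [X ::= X pop robot]
X pop robot pop robot robot ⇒ X pop robot pop robot pop robot robot   [X ::= X pop robot]
X pop robot pop robot pop robot robot ⇒ X pop robot pop robot pop robot pop robot robot   [X ::= X pop robot]
X pop robot pop robot pop robot pop robot robot ⇒ X pop robot pop robot pop robot pop robot pop robot robot   [X ::= X pop robot]
X pop robot pop robot pop robot pop robot pop robot robot ⇒ X pop robot pop robot pop robot pop robot pop robot pop robot robot   [X ::= X pop robot]
X pop robot pop robot pop robot pop robot pop robot pop robot robot ⇒ pop pop robot pop robot pop robot pop robot pop robot pop robot robot   [X ::= pop]

S ⇒ X robot ⇒ X pop robot robot ⇒ X pop robot pop robot robot ⇒ X pop robot pop robot pop robot robot ⇒ X pop robot pop robot pop robot pop robot robot ⇒ X pop robot pop robot pop robot pop robot pop robot robot ⇒ X pop robot pop robot pop robot pop robot pop robot pop robot robot ⇒ pop pop robot pop robot pop robot pop robot pop robot pop robot robot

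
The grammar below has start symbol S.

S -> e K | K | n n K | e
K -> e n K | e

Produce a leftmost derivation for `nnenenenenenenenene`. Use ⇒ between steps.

S ⇒ nnK ⇒ nnenK ⇒ nnenenK ⇒ nnenenenK ⇒ nnenenenenK ⇒ nnenenenenenK ⇒ nnenenenenenenK ⇒ nnenenenenenenenK ⇒ nnenenenenenenenenK ⇒ nnenenenenenenenene

S ⇒ nnK   [S -> n n K]
nnK ⇒ nnenK   [K -> e n K]
nnenK ⇒ nnenenK   [K -> e n K]
nnenenK ⇒ nnenenenK   [K -> e n K]
nnenenenK ⇒ nnenenenenK   [K -> e n K]
nnenenenenK ⇒ nnenenenenenK   [K -> e n K]
nnenenenenenK ⇒ nnenenenenenenK   [K -> e n K]
nnenenenenenenK ⇒ nnenenenenenenenK   [K -> e n K]
nnenenenenenenenK ⇒ nnenenenenenenenenK   [K -> e n K]
nnenenenenenenenenK ⇒ nnenenenenenenenene   [K -> e]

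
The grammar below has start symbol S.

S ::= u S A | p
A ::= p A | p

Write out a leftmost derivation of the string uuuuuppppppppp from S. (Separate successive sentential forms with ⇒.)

S ⇒ uSA ⇒ uuSAA ⇒ uuuSAAA ⇒ uuuuSAAAA ⇒ uuuuuSAAAAA ⇒ uuuuupAAAAA ⇒ uuuuuppAAAA ⇒ uuuuupppAAAA ⇒ uuuuuppppAAA ⇒ uuuuupppppAA ⇒ uuuuuppppppAA ⇒ uuuuupppppppAA ⇒ uuuuuppppppppA ⇒ uuuuuppppppppp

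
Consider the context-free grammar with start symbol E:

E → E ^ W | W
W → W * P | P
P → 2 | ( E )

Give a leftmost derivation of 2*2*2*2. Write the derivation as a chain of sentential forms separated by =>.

E => W => W*P => W*P*P => W*P*P*P => P*P*P*P => 2*P*P*P => 2*2*P*P => 2*2*2*P => 2*2*2*2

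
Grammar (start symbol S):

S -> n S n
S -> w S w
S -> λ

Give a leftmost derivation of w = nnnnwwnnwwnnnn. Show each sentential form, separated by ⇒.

S ⇒ nSn ⇒ nnSnn ⇒ nnnSnnn ⇒ nnnnSnnnn ⇒ nnnnwSwnnnn ⇒ nnnnwwSwwnnnn ⇒ nnnnwwnSnwwnnnn ⇒ nnnnwwnnwwnnnn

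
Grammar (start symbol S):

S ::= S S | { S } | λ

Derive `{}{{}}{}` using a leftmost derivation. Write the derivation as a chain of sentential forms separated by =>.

S => SS   [S ::= S S]
SS => SSS   [S ::= S S]
SSS => {S}SS   [S ::= { S }]
{S}SS => {}SS   [S ::= λ]
{}SS => {}{S}S   [S ::= { S }]
{}{S}S => {}{SS}S   [S ::= S S]
{}{SS}S => {}{{S}S}S   [S ::= { S }]
{}{{S}S}S => {}{{}S}S   [S ::= λ]
{}{{}S}S => {}{{}}S   [S ::= λ]
{}{{}}S => {}{{}}{S}   [S ::= { S }]
{}{{}}{S} => {}{{}}{}   [S ::= λ]

S=>SS=>SSS=>{S}SS=>{}SS=>{}{S}S=>{}{SS}S=>{}{{S}S}S=>{}{{}S}S=>{}{{}}S=>{}{{}}{S}=>{}{{}}{}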